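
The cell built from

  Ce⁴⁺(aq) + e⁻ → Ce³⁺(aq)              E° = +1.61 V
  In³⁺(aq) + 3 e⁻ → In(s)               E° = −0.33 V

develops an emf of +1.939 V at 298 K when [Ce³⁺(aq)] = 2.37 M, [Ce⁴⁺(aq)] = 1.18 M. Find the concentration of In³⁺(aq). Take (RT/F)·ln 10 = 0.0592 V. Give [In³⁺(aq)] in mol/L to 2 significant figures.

Ce⁴⁺/Ce³⁺ is the cathode (higher E°); E°cell = +1.61 − (−0.33) = +1.94 V with n = 3.
Rearranging E = E° − (0.0592/n)·log Q gives log Q = 3(+1.94 − (+1.939))/0.0592 = 0.051.
Balancing electrons gives 3 Ce⁴⁺(aq) + In(s) → 3 Ce³⁺(aq) + In³⁺(aq); thus Q = ([Ce³⁺(aq)]^3·[In³⁺(aq)]) / [Ce⁴⁺(aq)]^3.
Substituting the known concentrations and solving, log [In³⁺(aq)] = −0.858 and [In³⁺(aq)] = 0.14 M.

0.14 M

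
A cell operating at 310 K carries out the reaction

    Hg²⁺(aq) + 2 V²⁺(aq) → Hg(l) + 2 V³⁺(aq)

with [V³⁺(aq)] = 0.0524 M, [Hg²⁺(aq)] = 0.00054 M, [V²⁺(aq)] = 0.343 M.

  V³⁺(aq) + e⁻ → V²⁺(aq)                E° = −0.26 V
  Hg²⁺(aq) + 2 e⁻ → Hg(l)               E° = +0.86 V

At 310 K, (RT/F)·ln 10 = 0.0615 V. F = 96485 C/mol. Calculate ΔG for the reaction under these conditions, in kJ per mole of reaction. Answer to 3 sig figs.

E°cell = +0.86 − (−0.26) = +1.12 V; the balanced reaction transfers n = 2 electrons.
Q = [V³⁺(aq)]^2 / ([Hg²⁺(aq)]·[V²⁺(aq)]^2) = 43.2, so log Q = 1.636 and E = +1.12 − (0.0615/2)(1.636) = +1.0697 V.
ΔG = −nFE = −(2)(96485)(+1.0697) J/mol = −206 kJ/mol.

−206 kJ/mol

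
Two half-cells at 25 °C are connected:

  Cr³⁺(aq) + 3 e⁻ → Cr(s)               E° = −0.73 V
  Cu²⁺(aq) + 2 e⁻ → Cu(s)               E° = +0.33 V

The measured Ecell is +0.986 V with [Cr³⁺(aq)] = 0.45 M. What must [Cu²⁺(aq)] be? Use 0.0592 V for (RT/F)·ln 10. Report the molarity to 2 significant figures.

0.0019 M

The Cu²⁺/Cu couple has the larger reduction potential, so it is the cathode: E°cell = +0.33 − (−0.73) = +1.06 V and n = 6.
Since E = E° − (0.0592/n)·log Q, log Q = n(E° − E)/0.0592 = 7.500.
For 3 Cu²⁺(aq) + 2 Cr(s) → 3 Cu(s) + 2 Cr³⁺(aq), the reaction quotient is Q = [Cr³⁺(aq)]^2 / [Cu²⁺(aq)]^3.
Substituting the known concentrations and solving, log [Cu²⁺(aq)] = −2.731 and [Cu²⁺(aq)] = 0.0019 M.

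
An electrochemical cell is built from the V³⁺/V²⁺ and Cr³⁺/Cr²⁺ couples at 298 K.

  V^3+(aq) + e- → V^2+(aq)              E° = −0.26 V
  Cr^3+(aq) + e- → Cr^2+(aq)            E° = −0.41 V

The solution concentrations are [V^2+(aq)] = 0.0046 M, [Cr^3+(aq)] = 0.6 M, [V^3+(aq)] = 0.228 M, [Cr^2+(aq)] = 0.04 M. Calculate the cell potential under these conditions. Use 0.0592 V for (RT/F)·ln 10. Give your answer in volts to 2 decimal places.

The V³⁺/V²⁺ couple has the more positive E°, so it is the cathode; Cr³⁺/Cr²⁺ is the anode.
The standard potential is −0.26 − (−0.41) = +0.15 V and the balanced reaction transfers n = 1 electron.
The balanced reaction is V^3+(aq) + Cr^2+(aq) → V^2+(aq) + Cr^3+(aq), so Q = ([V^2+(aq)]·[Cr^3+(aq)]) / ([V^3+(aq)]·[Cr^2+(aq)]) = 0.303 and log Q = −0.519.
By the Nernst equation, E = +0.15 − (0.0592/1)·(−0.519) = +0.18 V.

+0.18 V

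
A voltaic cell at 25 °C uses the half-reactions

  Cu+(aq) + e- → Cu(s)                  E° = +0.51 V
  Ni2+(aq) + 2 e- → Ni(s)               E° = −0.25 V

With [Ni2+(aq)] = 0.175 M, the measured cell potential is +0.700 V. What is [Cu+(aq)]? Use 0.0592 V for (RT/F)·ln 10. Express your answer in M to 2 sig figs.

0.041 M

With Cu⁺/Cu at the cathode and Ni²⁺/Ni at the anode, E°cell = +0.51 − (−0.25) = +0.76 V (n = 2).
From the Nernst equation, log Q = n(E° − E)/0.0592 = 2·(+0.76 − (+0.700))/0.0592 = 2.027.
For 2 Cu+(aq) + Ni(s) → 2 Cu(s) + Ni2+(aq), the reaction quotient is Q = [Ni2+(aq)] / [Cu+(aq)]^2.
Solving for the unknown gives log [Cu+(aq)] = −1.392, so [Cu+(aq)] ≈ 0.041 M.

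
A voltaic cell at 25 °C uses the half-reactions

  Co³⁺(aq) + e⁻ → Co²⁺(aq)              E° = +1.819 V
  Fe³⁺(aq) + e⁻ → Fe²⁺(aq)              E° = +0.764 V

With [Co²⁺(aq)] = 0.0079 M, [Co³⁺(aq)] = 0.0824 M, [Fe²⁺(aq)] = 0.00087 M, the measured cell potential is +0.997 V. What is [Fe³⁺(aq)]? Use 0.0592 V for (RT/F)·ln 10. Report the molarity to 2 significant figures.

Co³⁺/Co²⁺ is the cathode (higher E°); E°cell = +1.819 − (+0.764) = +1.055 V with n = 1.
From the Nernst equation, log Q = n(E° − E)/0.0592 = 1·(+1.055 − (+0.997))/0.0592 = 0.980.
The balanced reaction is Co³⁺(aq) + Fe²⁺(aq) → Co²⁺(aq) + Fe³⁺(aq), so Q = ([Co²⁺(aq)]·[Fe³⁺(aq)]) / ([Co³⁺(aq)]·[Fe²⁺(aq)]).
Isolating [Fe³⁺(aq)] in Q = 10^{0.980} yields log [Fe³⁺(aq)] = −1.062, i.e. 0.087 M.

0.087 M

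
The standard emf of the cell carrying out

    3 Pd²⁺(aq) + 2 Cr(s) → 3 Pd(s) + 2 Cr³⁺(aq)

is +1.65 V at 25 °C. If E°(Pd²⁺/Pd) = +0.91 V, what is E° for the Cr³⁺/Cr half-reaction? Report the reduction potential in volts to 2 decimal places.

In the reaction as written the Pd²⁺/Pd couple is reduced (cathode) and Cr³⁺/Cr is oxidized (anode), so E°cell = E°(Pd²⁺/Pd) − E°(Cr³⁺/Cr).
E°(Cr³⁺/Cr) = E°(cathode) − E°cell = +0.91 − (+1.65) = −0.74 V.

−0.74 V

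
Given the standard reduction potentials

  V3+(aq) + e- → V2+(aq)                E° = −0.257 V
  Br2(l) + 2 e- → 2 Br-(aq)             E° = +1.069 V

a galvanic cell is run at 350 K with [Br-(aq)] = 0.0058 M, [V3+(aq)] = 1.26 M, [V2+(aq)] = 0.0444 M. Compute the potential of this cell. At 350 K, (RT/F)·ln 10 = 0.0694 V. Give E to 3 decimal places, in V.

+1.380 V

The Br₂/Br⁻ couple has the more positive E°, so it is the cathode; V³⁺/V²⁺ is the anode.
E°cell = +1.069 − (−0.257) = +1.326 V, with n = 2 electrons transferred.
Balancing gives Br2(l) + 2 V2+(aq) → 2 Br-(aq) + 2 V3+(aq); hence Q = ([Br-(aq)]^2·[V3+(aq)]^2) / [V2+(aq)]^2 = 0.0271 (log Q = −1.567).
By the Nernst equation, E = +1.326 − (0.0694/2)·(−1.567) = +1.380 V.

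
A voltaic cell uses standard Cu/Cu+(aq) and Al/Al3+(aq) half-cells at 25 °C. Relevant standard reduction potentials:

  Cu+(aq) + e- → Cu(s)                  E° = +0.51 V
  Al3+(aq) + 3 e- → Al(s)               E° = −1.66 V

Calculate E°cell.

Of the two couples in this cell, the one with the more positive reduction potential is reduced at the cathode: here that is Cu⁺/Cu (+0.51 V); Al³⁺/Al (−1.66 V) is the anode.
E°cell = E°(cathode) − E°(anode) = +0.51 − (−1.66) = +2.17 V.

+2.17 V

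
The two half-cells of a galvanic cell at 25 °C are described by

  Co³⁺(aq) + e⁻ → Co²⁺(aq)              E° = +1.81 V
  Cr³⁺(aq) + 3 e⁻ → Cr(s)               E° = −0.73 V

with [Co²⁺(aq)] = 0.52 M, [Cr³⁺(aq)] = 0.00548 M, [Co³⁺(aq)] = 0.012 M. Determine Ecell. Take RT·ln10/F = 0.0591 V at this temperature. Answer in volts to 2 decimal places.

+2.49 V

The Co³⁺/Co²⁺ couple has the more positive E°, so it is the cathode; Cr³⁺/Cr is the anode.
The standard potential is +1.81 − (−0.73) = +2.54 V and the balanced reaction transfers n = 3 electrons.
For the overall reaction 3 Co³⁺(aq) + Cr(s) → 3 Co²⁺(aq) + Cr³⁺(aq), Q = ([Co²⁺(aq)]^3·[Cr³⁺(aq)]) / [Co³⁺(aq)]^3 = 446, giving log Q = 2.649.
Applying E = E° − (RT ln10/nF)·log Q gives +2.54 − (0.0591/3)(2.649) = +2.49 V.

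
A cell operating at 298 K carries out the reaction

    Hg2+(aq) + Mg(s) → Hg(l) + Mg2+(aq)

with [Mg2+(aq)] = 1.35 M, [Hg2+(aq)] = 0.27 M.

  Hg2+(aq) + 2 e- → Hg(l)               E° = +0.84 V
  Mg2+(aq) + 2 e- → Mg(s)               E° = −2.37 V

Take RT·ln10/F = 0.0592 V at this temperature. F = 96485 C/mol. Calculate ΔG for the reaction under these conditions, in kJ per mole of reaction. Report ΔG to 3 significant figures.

−615 kJ/mol

With Hg²⁺/Hg reduced at the cathode, E°cell = +0.84 − (−2.37) = +3.21 V and n = 2.
Q = [Mg2+(aq)] / [Hg2+(aq)] = 5, so log Q = 0.699 and E = +3.21 − (0.0592/2)(0.699) = +3.1893 V.
Then ΔG = −nFE = −2 × 96485 × +3.1893 J/mol = −615 kJ/mol.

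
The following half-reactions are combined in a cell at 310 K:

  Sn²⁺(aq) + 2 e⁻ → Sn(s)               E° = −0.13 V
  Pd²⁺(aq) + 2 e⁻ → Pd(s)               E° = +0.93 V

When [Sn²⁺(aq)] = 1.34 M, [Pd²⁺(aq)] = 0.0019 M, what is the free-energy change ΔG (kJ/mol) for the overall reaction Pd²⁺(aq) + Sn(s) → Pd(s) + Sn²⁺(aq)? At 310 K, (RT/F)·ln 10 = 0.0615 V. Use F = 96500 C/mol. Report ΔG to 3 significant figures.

With Pd²⁺/Pd reduced at the cathode, E°cell = +0.93 − (−0.13) = +1.06 V and n = 2.
Here Q = [Sn²⁺(aq)] / [Pd²⁺(aq)] = 705 (log Q = 2.848), giving E = +1.06 − (0.0615/2)·(2.848) = +0.9724 V.
Then ΔG = −nFE = −2 × 96500 × +0.9724 J/mol = −188 kJ/mol.

−188 kJ/mol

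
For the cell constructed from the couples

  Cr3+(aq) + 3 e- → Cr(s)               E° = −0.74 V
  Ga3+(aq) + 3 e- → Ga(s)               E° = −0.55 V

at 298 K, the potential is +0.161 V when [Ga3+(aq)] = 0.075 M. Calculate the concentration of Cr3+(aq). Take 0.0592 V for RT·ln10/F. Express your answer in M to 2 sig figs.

The Ga³⁺/Ga couple has the larger reduction potential, so it is the cathode: E°cell = −0.55 − (−0.74) = +0.19 V and n = 3.
From the Nernst equation, log Q = n(E° − E)/0.0592 = 3·(+0.19 − (+0.161))/0.0592 = 1.470.
Balancing electrons gives Ga3+(aq) + Cr(s) → Ga(s) + Cr3+(aq); thus Q = [Cr3+(aq)] / [Ga3+(aq)].
Solving for the unknown gives log [Cr3+(aq)] = 0.345, so [Cr3+(aq)] ≈ 2.2 M.

2.2 M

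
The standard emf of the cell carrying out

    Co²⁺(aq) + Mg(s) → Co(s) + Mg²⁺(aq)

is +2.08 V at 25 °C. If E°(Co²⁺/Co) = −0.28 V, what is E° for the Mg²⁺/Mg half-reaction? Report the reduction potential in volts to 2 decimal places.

−2.36 V

In the reaction as written the Co²⁺/Co couple is reduced (cathode) and Mg²⁺/Mg is oxidized (anode), so E°cell = E°(Co²⁺/Co) − E°(Mg²⁺/Mg).
E°(Mg²⁺/Mg) = E°(cathode) − E°cell = −0.28 − (+2.08) = −2.36 V.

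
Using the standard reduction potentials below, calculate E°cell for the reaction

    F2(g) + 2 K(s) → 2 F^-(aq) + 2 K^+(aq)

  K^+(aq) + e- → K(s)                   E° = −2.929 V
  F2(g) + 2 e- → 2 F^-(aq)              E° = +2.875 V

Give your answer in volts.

+5.804 V

In the reaction as written, F2(g) is reduced (cathode) and K^+(aq) is produced by oxidation at the anode.
E°cell = E°(cathode) − E°(anode) = +2.875 − (−2.929) = +5.804 V.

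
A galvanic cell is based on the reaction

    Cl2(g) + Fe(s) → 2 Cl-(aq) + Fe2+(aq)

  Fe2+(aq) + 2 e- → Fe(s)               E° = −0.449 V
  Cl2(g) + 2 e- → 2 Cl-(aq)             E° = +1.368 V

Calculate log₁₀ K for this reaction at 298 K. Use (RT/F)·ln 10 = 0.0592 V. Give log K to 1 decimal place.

The Cl₂/Cl⁻ couple is reduced (cathode); E°cell = +1.368 − (−0.449) = +1.817 V with n = 2.
At equilibrium E = 0, so log K = nE°cell / 0.0592 = (2)(+1.817) / 0.0592 = 61.4.

log K = 61.4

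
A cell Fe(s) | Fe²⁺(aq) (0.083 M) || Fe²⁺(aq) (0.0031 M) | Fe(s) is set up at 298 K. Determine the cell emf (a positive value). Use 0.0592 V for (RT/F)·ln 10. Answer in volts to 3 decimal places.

0.042 V

For a concentration cell E°cell = 0, since both electrodes use the same couple.
The compartment with the higher Fe²⁺(aq) concentration (0.083 M) acts as the cathode; ions are reduced there and produced at the dilute (0.0031 M) anode.
With n = 2, Ecell = −(0.0592/2)·log([dilute]/[conc]) = −(0.0592/2)·log(0.0031/0.083) = +0.042 V.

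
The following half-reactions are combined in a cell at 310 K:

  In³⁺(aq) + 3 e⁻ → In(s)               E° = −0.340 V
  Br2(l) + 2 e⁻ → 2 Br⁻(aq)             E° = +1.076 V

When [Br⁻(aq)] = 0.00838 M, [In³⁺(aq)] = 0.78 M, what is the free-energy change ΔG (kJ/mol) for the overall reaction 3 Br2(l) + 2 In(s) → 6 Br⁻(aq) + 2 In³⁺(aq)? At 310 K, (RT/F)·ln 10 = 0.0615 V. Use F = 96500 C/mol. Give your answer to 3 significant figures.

With Br₂/Br⁻ reduced at the cathode, E°cell = +1.076 − (−0.340) = +1.416 V and n = 6.
Here Q = [Br⁻(aq)]^6·[In³⁺(aq)]^2 = 2.11×10^−13 (log Q = −12.676), giving E = +1.416 − (0.0615/6)·(−12.676) = +1.5459 V.
ΔG = −nFE = −(6)(96500)(+1.5459) J/mol = −895 kJ/mol.

−895 kJ/mol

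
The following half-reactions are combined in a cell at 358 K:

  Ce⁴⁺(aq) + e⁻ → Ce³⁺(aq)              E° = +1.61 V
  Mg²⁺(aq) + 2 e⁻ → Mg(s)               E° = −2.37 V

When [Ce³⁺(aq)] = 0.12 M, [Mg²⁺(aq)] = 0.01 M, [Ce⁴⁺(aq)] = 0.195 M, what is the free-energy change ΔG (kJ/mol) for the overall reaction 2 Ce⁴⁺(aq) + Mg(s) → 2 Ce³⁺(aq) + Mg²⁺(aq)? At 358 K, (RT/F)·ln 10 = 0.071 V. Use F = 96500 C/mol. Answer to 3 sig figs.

−785 kJ/mol

The standard cell potential is +1.61 − (−2.37) = +3.98 V, with n = 2 electrons in the balanced equation.
Q = ([Ce³⁺(aq)]^2·[Mg²⁺(aq)]) / [Ce⁴⁺(aq)]^2 = 0.00379, so log Q = −2.422 and E = +3.98 − (0.071/2)(−2.422) = +4.0660 V.
Then ΔG = −nFE = −2 × 96500 × +4.0660 J/mol = −785 kJ/mol.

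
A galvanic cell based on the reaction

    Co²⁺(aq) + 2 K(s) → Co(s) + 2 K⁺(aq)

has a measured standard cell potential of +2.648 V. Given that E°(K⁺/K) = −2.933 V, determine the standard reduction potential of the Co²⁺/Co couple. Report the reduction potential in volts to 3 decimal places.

In the reaction as written the Co²⁺/Co couple is reduced (cathode) and K⁺/K is oxidized (anode), so E°cell = E°(Co²⁺/Co) − E°(K⁺/K).
E°(Co²⁺/Co) = E°cell + E°(anode) = +2.648 + (−2.933) = −0.285 V.

−0.285 V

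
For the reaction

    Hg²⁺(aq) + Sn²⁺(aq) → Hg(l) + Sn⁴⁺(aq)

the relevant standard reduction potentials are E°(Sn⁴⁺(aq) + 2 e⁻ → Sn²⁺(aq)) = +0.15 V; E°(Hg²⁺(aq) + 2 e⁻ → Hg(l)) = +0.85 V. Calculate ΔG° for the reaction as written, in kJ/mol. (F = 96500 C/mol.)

In the reaction as written Hg²⁺(aq) is reduced, so the Hg²⁺/Hg couple is the cathode and Sn⁴⁺/Sn²⁺ is the anode.
E°cell = +0.85 − (+0.15) = +0.70 V; balancing electrons gives n = 2.
ΔG° = −nFE°cell = −(2)(96500)(+0.70) J/mol = −135 kJ/mol.

−135 kJ/mol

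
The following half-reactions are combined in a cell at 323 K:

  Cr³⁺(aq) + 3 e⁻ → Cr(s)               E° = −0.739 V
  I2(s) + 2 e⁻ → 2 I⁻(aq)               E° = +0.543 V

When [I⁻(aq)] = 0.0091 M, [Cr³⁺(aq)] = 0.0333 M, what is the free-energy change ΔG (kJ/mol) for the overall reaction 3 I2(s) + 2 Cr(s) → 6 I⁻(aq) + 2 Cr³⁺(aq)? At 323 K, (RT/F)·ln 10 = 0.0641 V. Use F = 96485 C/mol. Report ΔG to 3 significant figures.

With I₂/I⁻ reduced at the cathode, E°cell = +0.543 − (−0.739) = +1.282 V and n = 6.
Here Q = [I⁻(aq)]^6·[Cr³⁺(aq)]^2 = 6.3×10^−16 (log Q = −15.201), giving E = +1.282 − (0.0641/6)·(−15.201) = +1.4444 V.
Then ΔG = −nFE = −6 × 96485 × +1.4444 J/mol = −836 kJ/mol.

−836 kJ/mol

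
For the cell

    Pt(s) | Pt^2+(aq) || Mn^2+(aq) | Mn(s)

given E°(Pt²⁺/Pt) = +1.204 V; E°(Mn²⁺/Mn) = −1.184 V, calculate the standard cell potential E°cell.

By convention the left-hand electrode in cell notation is the anode (oxidation) and the right-hand electrode is the cathode (reduction).
E°cell = E°(right) − E°(left) = −1.184 − (+1.204) = −2.388 V.
The negative sign shows that, as written, the cell would require an external voltage to drive the reaction.

−2.388 V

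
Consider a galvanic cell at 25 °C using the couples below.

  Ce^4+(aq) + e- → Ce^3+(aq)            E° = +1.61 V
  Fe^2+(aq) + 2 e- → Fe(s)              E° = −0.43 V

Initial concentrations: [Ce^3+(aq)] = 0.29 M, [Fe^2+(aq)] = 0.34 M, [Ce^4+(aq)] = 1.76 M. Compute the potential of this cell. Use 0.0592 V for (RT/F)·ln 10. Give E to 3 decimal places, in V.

Since E°(Ce⁴⁺/Ce³⁺) > E°(Fe²⁺/Fe), Ce⁴⁺/Ce³⁺ serves as the cathode.
The standard potential is +1.61 − (−0.43) = +2.04 V and the balanced reaction transfers n = 2 electrons.
The balanced reaction is 2 Ce^4+(aq) + Fe(s) → 2 Ce^3+(aq) + Fe^2+(aq), so Q = ([Ce^3+(aq)]^2·[Fe^2+(aq)]) / [Ce^4+(aq)]^2 = 0.00923 and log Q = −2.035.
E = E° − (0.0592/n)·log Q = +2.04 − (0.0592/2)(−2.035) = +2.100 V.

+2.100 V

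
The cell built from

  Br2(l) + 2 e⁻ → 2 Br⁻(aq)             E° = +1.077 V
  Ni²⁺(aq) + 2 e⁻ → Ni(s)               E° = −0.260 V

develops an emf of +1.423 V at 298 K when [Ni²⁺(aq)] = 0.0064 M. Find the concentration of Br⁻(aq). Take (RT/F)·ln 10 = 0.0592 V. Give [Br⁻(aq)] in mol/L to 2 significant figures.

With Br₂/Br⁻ at the cathode and Ni²⁺/Ni at the anode, E°cell = +1.077 − (−0.260) = +1.337 V (n = 2).
Rearranging E = E° − (0.0592/n)·log Q gives log Q = 2(+1.337 − (+1.423))/0.0592 = −2.905.
The balanced reaction is Br2(l) + Ni(s) → 2 Br⁻(aq) + Ni²⁺(aq), so Q = [Br⁻(aq)]^2·[Ni²⁺(aq)].
Substituting the known concentrations and solving, log [Br⁻(aq)] = −0.356 and [Br⁻(aq)] = 0.44 M.

0.44 M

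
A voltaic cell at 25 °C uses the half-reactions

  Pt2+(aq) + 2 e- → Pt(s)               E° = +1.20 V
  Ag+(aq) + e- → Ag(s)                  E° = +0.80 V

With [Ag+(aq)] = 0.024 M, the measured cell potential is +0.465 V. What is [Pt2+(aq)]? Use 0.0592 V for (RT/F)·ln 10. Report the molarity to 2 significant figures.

0.090 M

With Pt²⁺/Pt at the cathode and Ag⁺/Ag at the anode, E°cell = +1.20 − (+0.80) = +0.40 V (n = 2).
Since E = E° − (0.0592/n)·log Q, log Q = n(E° − E)/0.0592 = −2.196.
For Pt2+(aq) + 2 Ag(s) → Pt(s) + 2 Ag+(aq), the reaction quotient is Q = [Ag+(aq)]^2 / [Pt2+(aq)].
Isolating [Pt2+(aq)] in Q = 10^{−2.196} yields log [Pt2+(aq)] = −1.044, i.e. 0.090 M.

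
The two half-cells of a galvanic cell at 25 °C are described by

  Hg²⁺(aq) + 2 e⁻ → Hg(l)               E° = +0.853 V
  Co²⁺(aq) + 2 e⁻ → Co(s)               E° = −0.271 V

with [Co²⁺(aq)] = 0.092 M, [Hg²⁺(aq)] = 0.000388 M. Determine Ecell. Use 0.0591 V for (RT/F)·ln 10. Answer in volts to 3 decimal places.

+1.054 V

The Hg²⁺/Hg couple has the more positive E°, so it is the cathode; Co²⁺/Co is the anode.
The standard potential is +0.853 − (−0.271) = +1.124 V and the balanced reaction transfers n = 2 electrons.
Balancing gives Hg²⁺(aq) + Co(s) → Hg(l) + Co²⁺(aq); hence Q = [Co²⁺(aq)] / [Hg²⁺(aq)] = 237 (log Q = 2.375).
E = E° − (0.0591/n)·log Q = +1.124 − (0.0591/2)(2.375) = +1.054 V.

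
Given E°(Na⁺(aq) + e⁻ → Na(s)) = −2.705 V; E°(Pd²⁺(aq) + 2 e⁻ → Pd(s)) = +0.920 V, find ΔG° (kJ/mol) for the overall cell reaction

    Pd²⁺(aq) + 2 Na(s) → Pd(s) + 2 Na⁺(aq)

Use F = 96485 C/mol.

In the reaction as written Pd²⁺(aq) is reduced, so the Pd²⁺/Pd couple is the cathode and Na⁺/Na is the anode.
E°cell = +0.920 − (−2.705) = +3.625 V; balancing electrons gives n = 2.
ΔG° = −nFE°cell = −(2)(96485)(+3.625) J/mol = −700 kJ/mol.

−700 kJ/mol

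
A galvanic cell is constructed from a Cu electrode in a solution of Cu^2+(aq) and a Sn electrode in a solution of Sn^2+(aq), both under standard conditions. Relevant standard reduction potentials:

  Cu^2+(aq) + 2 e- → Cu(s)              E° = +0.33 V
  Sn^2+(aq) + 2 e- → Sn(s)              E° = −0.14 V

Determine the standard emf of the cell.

+0.47 V

The Cu²⁺/Cu couple has the higher E°, so Cu ion is reduced (cathode) and Sn is oxidized (anode).
E°cell = E°(cathode) − E°(anode) = +0.33 − (−0.14) = +0.47 V.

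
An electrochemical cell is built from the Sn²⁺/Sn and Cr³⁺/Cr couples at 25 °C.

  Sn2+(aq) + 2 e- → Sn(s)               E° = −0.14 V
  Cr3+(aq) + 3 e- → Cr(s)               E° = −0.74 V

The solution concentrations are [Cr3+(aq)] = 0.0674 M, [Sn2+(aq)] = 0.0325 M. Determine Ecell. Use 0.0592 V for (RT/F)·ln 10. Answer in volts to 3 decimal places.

+0.579 V

The Sn²⁺/Sn couple has the more positive E°, so it is the cathode; Cr³⁺/Cr is the anode.
E°cell = E°cat − E°an = −0.14 − (−0.74) = +0.60 V; n = 6.
Balancing gives 3 Sn2+(aq) + 2 Cr(s) → 3 Sn(s) + 2 Cr3+(aq); hence Q = [Cr3+(aq)]^2 / [Sn2+(aq)]^3 = 132 (log Q = 2.122).
Applying E = E° − (RT ln10/nF)·log Q gives +0.60 − (0.0592/6)(2.122) = +0.579 V.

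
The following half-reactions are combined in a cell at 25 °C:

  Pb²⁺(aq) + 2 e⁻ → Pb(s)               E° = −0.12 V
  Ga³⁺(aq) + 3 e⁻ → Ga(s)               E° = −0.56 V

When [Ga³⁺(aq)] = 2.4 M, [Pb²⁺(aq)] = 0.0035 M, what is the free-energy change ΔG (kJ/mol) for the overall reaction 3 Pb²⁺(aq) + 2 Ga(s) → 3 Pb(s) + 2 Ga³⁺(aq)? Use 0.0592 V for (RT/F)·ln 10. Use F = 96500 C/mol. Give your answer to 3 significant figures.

With Pb²⁺/Pb reduced at the cathode, E°cell = −0.12 − (−0.56) = +0.44 V and n = 6.
Here Q = [Ga³⁺(aq)]^2 / [Pb²⁺(aq)]^3 = 1.34×10^8 (log Q = 8.128), giving E = +0.44 − (0.0592/6)·(8.128) = +0.3598 V.
ΔG = −nFE = −(6)(96500)(+0.3598) J/mol = −208 kJ/mol.

−208 kJ/mol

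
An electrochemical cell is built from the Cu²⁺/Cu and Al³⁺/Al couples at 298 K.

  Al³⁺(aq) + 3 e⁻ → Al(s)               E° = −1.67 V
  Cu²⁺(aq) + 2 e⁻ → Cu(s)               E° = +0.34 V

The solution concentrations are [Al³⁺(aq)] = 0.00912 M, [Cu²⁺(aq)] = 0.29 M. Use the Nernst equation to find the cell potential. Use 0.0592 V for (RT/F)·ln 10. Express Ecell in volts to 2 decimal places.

+2.03 V

Since E°(Cu²⁺/Cu) > E°(Al³⁺/Al), Cu²⁺/Cu serves as the cathode.
E°cell = E°cat − E°an = +0.34 − (−1.67) = +2.01 V; n = 6.
Balancing gives 3 Cu²⁺(aq) + 2 Al(s) → 3 Cu(s) + 2 Al³⁺(aq); hence Q = [Al³⁺(aq)]^2 / [Cu²⁺(aq)]^3 = 0.00341 (log Q = −2.467).
Applying E = E° − (RT ln10/nF)·log Q gives +2.01 − (0.0592/6)(−2.467) = +2.03 V.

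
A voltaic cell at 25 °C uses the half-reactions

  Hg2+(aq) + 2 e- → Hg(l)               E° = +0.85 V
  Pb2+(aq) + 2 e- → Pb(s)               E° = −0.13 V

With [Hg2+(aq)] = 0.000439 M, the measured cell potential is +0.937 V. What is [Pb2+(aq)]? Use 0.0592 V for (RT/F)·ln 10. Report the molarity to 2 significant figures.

With Hg²⁺/Hg at the cathode and Pb²⁺/Pb at the anode, E°cell = +0.85 − (−0.13) = +0.98 V (n = 2).
Since E = E° − (0.0592/n)·log Q, log Q = n(E° − E)/0.0592 = 1.453.
The balanced reaction is Hg2+(aq) + Pb(s) → Hg(l) + Pb2+(aq), so Q = [Pb2+(aq)] / [Hg2+(aq)].
Solving for the unknown gives log [Pb2+(aq)] = −1.905, so [Pb2+(aq)] ≈ 0.012 M.

0.012 M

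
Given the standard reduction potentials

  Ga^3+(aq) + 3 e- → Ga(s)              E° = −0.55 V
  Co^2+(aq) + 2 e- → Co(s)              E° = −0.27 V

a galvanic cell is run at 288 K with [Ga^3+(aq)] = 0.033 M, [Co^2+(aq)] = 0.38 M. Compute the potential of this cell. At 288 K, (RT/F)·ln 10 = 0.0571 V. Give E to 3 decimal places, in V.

+0.296 V

Co²⁺/Co is reduced (cathode, E° = −0.27 V) and Ga³⁺/Ga is oxidized (anode).
The standard potential is −0.27 − (−0.55) = +0.28 V and the balanced reaction transfers n = 6 electrons.
The balanced reaction is 3 Co^2+(aq) + 2 Ga(s) → 3 Co(s) + 2 Ga^3+(aq), so Q = [Ga^3+(aq)]^2 / [Co^2+(aq)]^3 = 0.0198 and log Q = −1.702.
E = E° − (0.0571/n)·log Q = +0.28 − (0.0571/6)(−1.702) = +0.296 V.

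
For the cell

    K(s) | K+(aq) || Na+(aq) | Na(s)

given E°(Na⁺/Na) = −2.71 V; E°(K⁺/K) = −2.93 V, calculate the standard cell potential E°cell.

By convention the left-hand electrode in cell notation is the anode (oxidation) and the right-hand electrode is the cathode (reduction).
E°cell = E°(right) − E°(left) = −2.71 − (−2.93) = +0.22 V.

+0.22 V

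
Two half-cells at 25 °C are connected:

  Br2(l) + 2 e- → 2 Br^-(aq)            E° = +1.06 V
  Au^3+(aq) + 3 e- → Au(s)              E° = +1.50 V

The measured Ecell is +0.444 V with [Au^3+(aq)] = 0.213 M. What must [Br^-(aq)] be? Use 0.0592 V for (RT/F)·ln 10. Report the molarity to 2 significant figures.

Au³⁺/Au is the cathode (higher E°); E°cell = +1.50 − (+1.06) = +0.44 V with n = 6.
From the Nernst equation, log Q = n(E° − E)/0.0592 = 6·(+0.44 − (+0.444))/0.0592 = −0.405.
Balancing electrons gives 2 Au^3+(aq) + 6 Br^-(aq) → 2 Au(s) + 3 Br2(l); thus Q = 1 / ([Au^3+(aq)]^2·[Br^-(aq)]^6).
Substituting the known concentrations and solving, log [Br^-(aq)] = 0.291 and [Br^-(aq)] = 2.0 M.

2.0 M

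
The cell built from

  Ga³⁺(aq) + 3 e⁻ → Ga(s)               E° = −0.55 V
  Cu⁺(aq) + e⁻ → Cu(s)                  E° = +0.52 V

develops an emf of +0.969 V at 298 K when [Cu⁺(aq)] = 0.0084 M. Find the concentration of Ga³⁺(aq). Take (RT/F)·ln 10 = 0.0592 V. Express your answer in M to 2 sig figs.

0.078 M

The Cu⁺/Cu couple has the larger reduction potential, so it is the cathode: E°cell = +0.52 − (−0.55) = +1.07 V and n = 3.
Rearranging E = E° − (0.0592/n)·log Q gives log Q = 3(+1.07 − (+0.969))/0.0592 = 5.118.
For 3 Cu⁺(aq) + Ga(s) → 3 Cu(s) + Ga³⁺(aq), the reaction quotient is Q = [Ga³⁺(aq)] / [Cu⁺(aq)]^3.
Isolating [Ga³⁺(aq)] in Q = 10^{5.118} yields log [Ga³⁺(aq)] = −1.109, i.e. 0.078 M.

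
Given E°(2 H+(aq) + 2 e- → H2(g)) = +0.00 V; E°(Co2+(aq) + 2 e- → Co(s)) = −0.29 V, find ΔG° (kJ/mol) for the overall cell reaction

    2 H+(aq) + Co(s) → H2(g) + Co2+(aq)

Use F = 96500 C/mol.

−56.0 kJ/mol

In the reaction as written H+(aq) is reduced, so the 2H⁺/H₂ couple is the cathode and Co²⁺/Co is the anode.
E°cell = +0.00 − (−0.29) = +0.29 V; balancing electrons gives n = 2.
ΔG° = −nFE°cell = −(2)(96500)(+0.29) J/mol = −56.0 kJ/mol.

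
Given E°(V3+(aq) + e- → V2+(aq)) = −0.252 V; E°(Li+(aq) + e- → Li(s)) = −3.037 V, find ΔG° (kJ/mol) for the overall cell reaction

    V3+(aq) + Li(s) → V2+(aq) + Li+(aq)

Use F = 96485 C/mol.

In the reaction as written V3+(aq) is reduced, so the V³⁺/V²⁺ couple is the cathode and Li⁺/Li is the anode.
E°cell = −0.252 − (−3.037) = +2.785 V; balancing electrons gives n = 1.
ΔG° = −nFE°cell = −(1)(96485)(+2.785) J/mol = −269 kJ/mol.

−269 kJ/mol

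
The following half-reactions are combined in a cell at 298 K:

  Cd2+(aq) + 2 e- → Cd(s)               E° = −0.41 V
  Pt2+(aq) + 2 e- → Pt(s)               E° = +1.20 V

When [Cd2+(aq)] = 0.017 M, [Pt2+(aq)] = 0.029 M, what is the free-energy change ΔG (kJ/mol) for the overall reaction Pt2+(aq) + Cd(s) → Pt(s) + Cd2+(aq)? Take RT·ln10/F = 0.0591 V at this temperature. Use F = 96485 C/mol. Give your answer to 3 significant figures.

−312 kJ/mol

E°cell = +1.20 − (−0.41) = +1.61 V; the balanced reaction transfers n = 2 electrons.
The reaction quotient is [Cd2+(aq)] / [Pt2+(aq)] = 0.586; by Nernst, E = +1.61 − (0.0591/2)(−0.232) = +1.6169 V.
ΔG = −nFE = −(2)(96485)(+1.6169) J/mol = −312 kJ/mol.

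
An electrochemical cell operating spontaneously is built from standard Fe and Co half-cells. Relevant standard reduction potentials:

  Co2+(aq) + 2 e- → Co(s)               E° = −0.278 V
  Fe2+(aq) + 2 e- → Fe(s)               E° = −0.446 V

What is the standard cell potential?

Of the two couples in this cell, the one with the more positive reduction potential is reduced at the cathode: here that is Co²⁺/Co (−0.278 V); Fe²⁺/Fe (−0.446 V) is the anode.
E°cell = E°(cathode) − E°(anode) = −0.278 − (−0.446) = +0.168 V.

+0.168 V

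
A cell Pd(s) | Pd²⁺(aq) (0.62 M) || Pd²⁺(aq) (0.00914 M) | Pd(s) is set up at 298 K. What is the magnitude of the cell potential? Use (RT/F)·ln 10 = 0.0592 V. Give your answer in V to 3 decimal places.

0.054 V

For a concentration cell E°cell = 0, since both electrodes use the same couple.
The compartment with the higher Pd²⁺(aq) concentration (0.62 M) acts as the cathode; ions are reduced there and produced at the dilute (0.00914 M) anode.
With n = 2, Ecell = −(0.0592/2)·log([dilute]/[conc]) = −(0.0592/2)·log(0.00914/0.62) = +0.054 V.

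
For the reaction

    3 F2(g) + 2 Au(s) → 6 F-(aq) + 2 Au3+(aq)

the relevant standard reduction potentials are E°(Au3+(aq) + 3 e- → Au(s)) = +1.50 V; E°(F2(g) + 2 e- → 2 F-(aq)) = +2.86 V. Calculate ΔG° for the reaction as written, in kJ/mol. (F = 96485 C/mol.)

−787 kJ/mol

In the reaction as written F2(g) is reduced, so the F₂/F⁻ couple is the cathode and Au³⁺/Au is the anode.
E°cell = +2.86 − (+1.50) = +1.36 V; balancing electrons gives n = 6.
ΔG° = −nFE°cell = −(6)(96485)(+1.36) J/mol = −787 kJ/mol.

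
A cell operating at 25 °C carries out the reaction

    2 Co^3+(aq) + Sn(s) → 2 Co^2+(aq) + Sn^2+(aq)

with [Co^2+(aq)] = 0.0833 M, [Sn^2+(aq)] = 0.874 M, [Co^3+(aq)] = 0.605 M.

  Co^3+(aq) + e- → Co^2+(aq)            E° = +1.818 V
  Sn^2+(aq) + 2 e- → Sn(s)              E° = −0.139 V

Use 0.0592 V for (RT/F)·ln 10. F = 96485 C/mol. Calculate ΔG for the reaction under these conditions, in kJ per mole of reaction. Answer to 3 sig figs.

E°cell = +1.818 − (−0.139) = +1.957 V; the balanced reaction transfers n = 2 electrons.
Q = ([Co^2+(aq)]^2·[Sn^2+(aq)]) / [Co^3+(aq)]^2 = 0.0166, so log Q = −1.781 and E = +1.957 − (0.0592/2)(−1.781) = +2.0097 V.
Then ΔG = −nFE = −2 × 96485 × +2.0097 J/mol = −388 kJ/mol.

−388 kJ/mol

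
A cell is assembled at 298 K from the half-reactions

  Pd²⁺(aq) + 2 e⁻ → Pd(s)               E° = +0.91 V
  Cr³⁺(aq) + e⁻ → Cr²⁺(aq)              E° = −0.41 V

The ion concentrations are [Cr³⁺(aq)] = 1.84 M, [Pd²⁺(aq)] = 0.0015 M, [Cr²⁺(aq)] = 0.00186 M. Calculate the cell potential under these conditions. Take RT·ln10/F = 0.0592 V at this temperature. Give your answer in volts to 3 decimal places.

+1.059 V

Since E°(Pd²⁺/Pd) > E°(Cr³⁺/Cr²⁺), Pd²⁺/Pd serves as the cathode.
E°cell = E°cat − E°an = +0.91 − (−0.41) = +1.32 V; n = 2.
Balancing gives Pd²⁺(aq) + 2 Cr²⁺(aq) → Pd(s) + 2 Cr³⁺(aq); hence Q = [Cr³⁺(aq)]^2 / ([Pd²⁺(aq)]·[Cr²⁺(aq)]^2) = 6.52×10^8 (log Q = 8.815).
E = E° − (0.0592/n)·log Q = +1.32 − (0.0592/2)(8.815) = +1.059 V.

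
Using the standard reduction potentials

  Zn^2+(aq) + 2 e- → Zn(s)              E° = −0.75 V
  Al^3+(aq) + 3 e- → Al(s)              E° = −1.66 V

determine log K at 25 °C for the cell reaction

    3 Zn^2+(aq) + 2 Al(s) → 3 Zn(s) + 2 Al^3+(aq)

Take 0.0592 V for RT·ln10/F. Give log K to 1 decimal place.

log K = 92.2

The Zn²⁺/Zn couple is reduced (cathode); E°cell = −0.75 − (−1.66) = +0.91 V with n = 6.
At equilibrium E = 0, so log K = nE°cell / 0.0592 = (6)(+0.91) / 0.0592 = 92.2.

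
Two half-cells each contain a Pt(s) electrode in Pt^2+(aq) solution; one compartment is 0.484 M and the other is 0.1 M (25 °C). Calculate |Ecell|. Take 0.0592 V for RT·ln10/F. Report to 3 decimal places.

For a concentration cell E°cell = 0, since both electrodes use the same couple.
The compartment with the higher Pt^2+(aq) concentration (0.484 M) acts as the cathode; ions are reduced there and produced at the dilute (0.1 M) anode.
With n = 2, Ecell = −(0.0592/2)·log([dilute]/[conc]) = −(0.0592/2)·log(0.1/0.484) = +0.020 V.

0.020 V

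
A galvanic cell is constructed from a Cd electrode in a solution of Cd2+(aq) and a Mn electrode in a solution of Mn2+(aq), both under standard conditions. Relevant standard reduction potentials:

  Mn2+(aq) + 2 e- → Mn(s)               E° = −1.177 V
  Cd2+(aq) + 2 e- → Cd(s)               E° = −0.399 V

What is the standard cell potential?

The Cd²⁺/Cd couple has the higher E°, so Cd ion is reduced (cathode) and Mn is oxidized (anode).
E°cell = E°(cathode) − E°(anode) = −0.399 − (−1.177) = +0.778 V.

+0.778 V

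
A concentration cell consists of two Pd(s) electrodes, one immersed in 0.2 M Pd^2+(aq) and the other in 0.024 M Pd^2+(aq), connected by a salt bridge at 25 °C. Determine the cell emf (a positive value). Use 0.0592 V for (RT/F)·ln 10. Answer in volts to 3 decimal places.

For a concentration cell E°cell = 0, since both electrodes use the same couple.
The compartment with the higher Pd^2+(aq) concentration (0.2 M) acts as the cathode; ions are reduced there and produced at the dilute (0.024 M) anode.
With n = 2, Ecell = −(0.0592/2)·log([dilute]/[conc]) = −(0.0592/2)·log(0.024/0.2) = +0.027 V.

0.027 V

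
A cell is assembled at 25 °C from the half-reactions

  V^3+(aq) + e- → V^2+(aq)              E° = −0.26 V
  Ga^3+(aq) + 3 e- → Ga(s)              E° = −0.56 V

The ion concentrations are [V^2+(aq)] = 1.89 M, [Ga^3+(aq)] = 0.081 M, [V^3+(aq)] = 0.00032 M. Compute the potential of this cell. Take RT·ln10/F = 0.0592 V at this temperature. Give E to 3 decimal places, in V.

+0.098 V

The V³⁺/V²⁺ couple has the more positive E°, so it is the cathode; Ga³⁺/Ga is the anode.
E°cell = E°cat − E°an = −0.26 − (−0.56) = +0.30 V; n = 3.
For the overall reaction 3 V^3+(aq) + Ga(s) → 3 V^2+(aq) + Ga^3+(aq), Q = ([V^2+(aq)]^3·[Ga^3+(aq)]) / [V^3+(aq)]^3 = 1.67×10^10, giving log Q = 10.222.
Applying E = E° − (RT ln10/nF)·log Q gives +0.30 − (0.0592/3)(10.222) = +0.098 V.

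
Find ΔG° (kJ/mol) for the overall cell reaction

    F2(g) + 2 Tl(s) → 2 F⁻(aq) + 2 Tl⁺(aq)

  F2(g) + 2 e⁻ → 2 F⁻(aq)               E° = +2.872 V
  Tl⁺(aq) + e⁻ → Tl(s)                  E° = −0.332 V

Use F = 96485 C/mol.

In the reaction as written F2(g) is reduced, so the F₂/F⁻ couple is the cathode and Tl⁺/Tl is the anode.
E°cell = +2.872 − (−0.332) = +3.204 V; balancing electrons gives n = 2.
ΔG° = −nFE°cell = −(2)(96485)(+3.204) J/mol = −618 kJ/mol.

−618 kJ/mol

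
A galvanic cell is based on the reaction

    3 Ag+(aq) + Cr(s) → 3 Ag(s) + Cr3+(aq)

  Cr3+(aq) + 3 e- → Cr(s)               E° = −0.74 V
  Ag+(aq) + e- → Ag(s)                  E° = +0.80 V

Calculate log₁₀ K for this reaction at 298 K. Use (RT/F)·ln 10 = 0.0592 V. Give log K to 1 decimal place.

log K = 78.0

The Ag⁺/Ag couple is reduced (cathode); E°cell = +0.80 − (−0.74) = +1.54 V with n = 3.
At equilibrium E = 0, so log K = nE°cell / 0.0592 = (3)(+1.54) / 0.0592 = 78.0.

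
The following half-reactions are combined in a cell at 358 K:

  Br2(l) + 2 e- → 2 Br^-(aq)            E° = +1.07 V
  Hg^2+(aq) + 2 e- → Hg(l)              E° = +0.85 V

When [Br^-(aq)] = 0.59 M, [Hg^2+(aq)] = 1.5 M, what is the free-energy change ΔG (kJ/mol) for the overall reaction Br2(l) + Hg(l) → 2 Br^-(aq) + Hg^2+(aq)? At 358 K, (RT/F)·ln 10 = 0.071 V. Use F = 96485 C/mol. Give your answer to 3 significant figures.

−44.4 kJ/mol

With Br₂/Br⁻ reduced at the cathode, E°cell = +1.07 − (+0.85) = +0.22 V and n = 2.
Here Q = [Br^-(aq)]^2·[Hg^2+(aq)] = 0.522 (log Q = −0.282), giving E = +0.22 − (0.071/2)·(−0.282) = +0.2300 V.
ΔG = −nFE = −(2)(96485)(+0.2300) J/mol = −44.4 kJ/mol.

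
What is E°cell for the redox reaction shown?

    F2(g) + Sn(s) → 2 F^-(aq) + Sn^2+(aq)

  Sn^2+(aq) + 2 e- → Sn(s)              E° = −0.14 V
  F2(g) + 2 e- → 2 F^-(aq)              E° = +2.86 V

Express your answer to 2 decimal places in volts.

F2(g) gains electrons, so the F₂/F⁻ couple is the cathode; the Sn²⁺/Sn couple is the anode.
E°cell = E°(cathode) − E°(anode) = +2.86 − (−0.14) = +3.00 V.

+3.00 V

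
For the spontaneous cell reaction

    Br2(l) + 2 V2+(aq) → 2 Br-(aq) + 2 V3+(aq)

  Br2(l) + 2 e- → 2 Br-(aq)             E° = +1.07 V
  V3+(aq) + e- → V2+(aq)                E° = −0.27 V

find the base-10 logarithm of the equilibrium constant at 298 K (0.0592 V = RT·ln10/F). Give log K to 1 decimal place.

log K = 45.3

The Br₂/Br⁻ couple is reduced (cathode); E°cell = +1.07 − (−0.27) = +1.34 V with n = 2.
At equilibrium E = 0, so log K = nE°cell / 0.0592 = (2)(+1.34) / 0.0592 = 45.3.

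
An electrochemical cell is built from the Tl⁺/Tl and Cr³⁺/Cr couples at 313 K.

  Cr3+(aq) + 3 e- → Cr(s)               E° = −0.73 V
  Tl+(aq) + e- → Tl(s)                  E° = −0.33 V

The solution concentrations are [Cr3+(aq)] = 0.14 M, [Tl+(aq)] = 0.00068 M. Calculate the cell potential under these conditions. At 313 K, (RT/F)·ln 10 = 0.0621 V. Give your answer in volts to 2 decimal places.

+0.22 V

Tl⁺/Tl is reduced (cathode, E° = −0.33 V) and Cr³⁺/Cr is oxidized (anode).
The standard potential is −0.33 − (−0.73) = +0.40 V and the balanced reaction transfers n = 3 electrons.
Balancing gives 3 Tl+(aq) + Cr(s) → 3 Tl(s) + Cr3+(aq); hence Q = [Cr3+(aq)] / [Tl+(aq)]^3 = 4.45×10^8 (log Q = 8.649).
E = E° − (0.0621/n)·log Q = +0.40 − (0.0621/3)(8.649) = +0.22 V.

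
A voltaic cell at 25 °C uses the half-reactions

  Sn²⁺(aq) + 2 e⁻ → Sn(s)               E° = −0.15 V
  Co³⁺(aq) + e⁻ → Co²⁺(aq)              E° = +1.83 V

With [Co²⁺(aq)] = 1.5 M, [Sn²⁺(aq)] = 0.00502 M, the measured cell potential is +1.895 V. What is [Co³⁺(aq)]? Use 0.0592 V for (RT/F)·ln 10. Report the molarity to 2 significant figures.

With Co³⁺/Co²⁺ at the cathode and Sn²⁺/Sn at the anode, E°cell = +1.83 − (−0.15) = +1.98 V (n = 2).
From the Nernst equation, log Q = n(E° − E)/0.0592 = 2·(+1.98 − (+1.895))/0.0592 = 2.872.
Balancing electrons gives 2 Co³⁺(aq) + Sn(s) → 2 Co²⁺(aq) + Sn²⁺(aq); thus Q = ([Co²⁺(aq)]^2·[Sn²⁺(aq)]) / [Co³⁺(aq)]^2.
Solving for the unknown gives log [Co³⁺(aq)] = −2.410, so [Co³⁺(aq)] ≈ 0.0039 M.

0.0039 M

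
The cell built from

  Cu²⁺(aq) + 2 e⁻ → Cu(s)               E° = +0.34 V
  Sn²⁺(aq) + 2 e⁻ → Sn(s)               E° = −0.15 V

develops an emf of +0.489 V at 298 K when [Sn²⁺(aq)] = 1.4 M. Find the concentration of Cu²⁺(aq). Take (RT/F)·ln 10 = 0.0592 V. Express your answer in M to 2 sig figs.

Cu²⁺/Cu is the cathode (higher E°); E°cell = +0.34 − (−0.15) = +0.49 V with n = 2.
Since E = E° − (0.0592/n)·log Q, log Q = n(E° − E)/0.0592 = 0.034.
For Cu²⁺(aq) + Sn(s) → Cu(s) + Sn²⁺(aq), the reaction quotient is Q = [Sn²⁺(aq)] / [Cu²⁺(aq)].
Solving for the unknown gives log [Cu²⁺(aq)] = 0.112, so [Cu²⁺(aq)] ≈ 1.3 M.

1.3 M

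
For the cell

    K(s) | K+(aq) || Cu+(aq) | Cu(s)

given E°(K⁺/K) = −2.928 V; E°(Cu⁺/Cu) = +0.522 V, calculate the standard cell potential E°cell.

+3.450 V

By convention the left-hand electrode in cell notation is the anode (oxidation) and the right-hand electrode is the cathode (reduction).
E°cell = E°(right) − E°(left) = +0.522 − (−2.928) = +3.450 V.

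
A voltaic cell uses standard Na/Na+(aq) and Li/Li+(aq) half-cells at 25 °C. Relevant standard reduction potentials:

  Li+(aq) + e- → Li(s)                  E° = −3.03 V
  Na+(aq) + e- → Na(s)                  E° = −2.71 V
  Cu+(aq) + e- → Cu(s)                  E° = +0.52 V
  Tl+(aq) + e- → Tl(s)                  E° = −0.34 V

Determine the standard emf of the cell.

+0.32 V

The Na⁺/Na couple has the higher E°, so Na ion is reduced (cathode) and Li is oxidized (anode).
E°cell = E°(cathode) − E°(anode) = −2.71 − (−3.03) = +0.32 V.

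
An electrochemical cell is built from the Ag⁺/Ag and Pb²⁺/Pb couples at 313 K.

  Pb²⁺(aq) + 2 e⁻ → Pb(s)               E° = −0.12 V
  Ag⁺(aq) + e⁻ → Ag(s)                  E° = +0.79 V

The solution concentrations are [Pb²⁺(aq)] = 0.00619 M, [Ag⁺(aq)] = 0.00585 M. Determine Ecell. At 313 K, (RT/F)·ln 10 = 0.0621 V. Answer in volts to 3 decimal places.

+0.840 V

The Ag⁺/Ag couple has the more positive E°, so it is the cathode; Pb²⁺/Pb is the anode.
E°cell = E°cat − E°an = +0.79 − (−0.12) = +0.91 V; n = 2.
For the overall reaction 2 Ag⁺(aq) + Pb(s) → 2 Ag(s) + Pb²⁺(aq), Q = [Pb²⁺(aq)] / [Ag⁺(aq)]^2 = 181, giving log Q = 2.257.
Applying E = E° − (RT ln10/nF)·log Q gives +0.91 − (0.0621/2)(2.257) = +0.840 V.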